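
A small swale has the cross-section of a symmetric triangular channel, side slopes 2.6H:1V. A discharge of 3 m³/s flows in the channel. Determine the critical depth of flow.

At critical depth, Q² T / (g A³) = 1, i.e. A³/T = Q²/g = 3²/9.81 = 0.9174.
Trying y = 0.969 m: A³/T = 2.888 — over.
Trying y = 0.68 m: A³/T = 0.4914 — short.
Trying y = 0.77 m: A³/T = 0.9149 — matches.

y_c = 0.77 m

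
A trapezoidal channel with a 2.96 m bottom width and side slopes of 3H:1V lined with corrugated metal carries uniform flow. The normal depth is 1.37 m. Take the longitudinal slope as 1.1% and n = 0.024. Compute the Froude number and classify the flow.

supercritical

With bottom width b = 2.96 m and side slope z = 3: A = (b + zy)y = (2.96 + 3×1.37)×1.37 = 9.686 m²; P = b + 2y√(1+z²) = 2.96 + 2×1.37×3.162 = 11.62 m.
Hydraulic radius R = A/P = 9.686/11.62 = 0.8332 m.
V = (1/n) R^(2/3) √S = (1/0.024) × 0.8332^(2/3) × √0.011 = 3.87 m/s. Hydraulic depth D_h = A/T = 9.686/11.18 = 0.8664 m.
Froude number Fr = V/√(g·D_h) = 3.87/√(9.81×0.8664) = 1.33, which is greater than 1, so the flow is supercritical.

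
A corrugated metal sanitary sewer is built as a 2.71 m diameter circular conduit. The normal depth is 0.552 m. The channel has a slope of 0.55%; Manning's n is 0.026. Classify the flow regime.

subcritical

For a circular section of diameter D = 2.71 m at depth y = 0.552 m, the central angle is θ = 2 arccos(1 − 2y/D) = 1.873 rad. Then A = (D²/8)(θ − sin θ) = 0.843 m² and P = Dθ/2 = 2.538 m.
Hydraulic radius R = A/P = 0.843/2.538 = 0.3322 m.
V = (1/n) R^(2/3) √S = (1/0.026) × 0.3322^(2/3) × √0.0055 = 1.368 m/s. Hydraulic depth D_h = A/T = 0.843/2.183 = 0.3862 m.
Froude number Fr = V/√(g·D_h) = 1.368/√(9.81×0.3862) = 0.703, which is less than 1, so the flow is subcritical.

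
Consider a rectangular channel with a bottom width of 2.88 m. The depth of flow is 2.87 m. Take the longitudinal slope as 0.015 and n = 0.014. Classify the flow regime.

supercritical

Flow area A = b·y = 2.88 × 2.87 = 8.266 m². Wetted perimeter P = b + 2y = 2.88 + 2×2.87 = 8.62 m.
Hydraulic radius R = A/P = 8.266/8.62 = 0.9589 m.
V = (1/n) R^(2/3) √S = (1/0.014) × 0.9589^(2/3) × √0.015 = 8.507 m/s. Hydraulic depth D_h = A/T = 8.266/2.88 = 2.87 m.
Froude number Fr = V/√(g·D_h) = 8.507/√(9.81×2.87) = 1.6, which is greater than 1, so the flow is supercritical.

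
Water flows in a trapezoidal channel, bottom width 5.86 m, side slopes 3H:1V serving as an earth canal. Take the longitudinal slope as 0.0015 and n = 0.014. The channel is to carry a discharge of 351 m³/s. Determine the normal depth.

y_n = 4.04 m

Manning's equation rearranged: A R^(2/3) = nQ / (1·√S) = 0.014 × 351 / (√0.0015) = 126.9.
Trying y = 3.01 m: A R^(2/3) = 66.32 — short.
Trying y = 4.81 m: A R^(2/3) = 188.8 — over.
Trying y = 4.04 m: A R^(2/3) = 127 — matches.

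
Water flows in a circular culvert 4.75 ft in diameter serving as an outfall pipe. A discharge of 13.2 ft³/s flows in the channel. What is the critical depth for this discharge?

y_c = 1.01 ft

At critical depth, Q² T / (g A³) = 1, i.e. A³/T = Q²/g = 13.2²/32.2 = 5.411.
At y = 0.721 ft: A³/T = 1.43 — short.
At y = 1.19 ft: A³/T = 10.19 — over.
At y = 1.01 ft: A³/T = 5.372 — ≈ 5.411.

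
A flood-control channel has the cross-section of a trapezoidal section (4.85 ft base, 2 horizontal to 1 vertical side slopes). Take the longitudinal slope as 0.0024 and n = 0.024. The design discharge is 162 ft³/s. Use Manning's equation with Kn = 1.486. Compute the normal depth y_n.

Manning's equation rearranged: A R^(2/3) = nQ / (1.486·√S) = 0.024 × 162 / (1.486 × √0.0024) = 53.41.
Try y = 3.87 ft: A R^(2/3) = 82.39 — high.
Try y = 2.17 ft: A R^(2/3) = 24.6 — low.
Try y = 3.16 ft: A R^(2/3) = 53.38 — close enough.

y_n = 3.16 ft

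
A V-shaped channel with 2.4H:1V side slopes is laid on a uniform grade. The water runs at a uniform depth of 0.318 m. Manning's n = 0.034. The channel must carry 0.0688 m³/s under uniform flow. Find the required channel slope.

S = 0.0012

For a triangular section with side slope z = 2.4: A = zy² = 2.4×0.318² = 0.2427 m²; P = 2y√(1+z²) = 2×0.318×2.6 = 1.654 m.
Hydraulic radius R = A/P = 0.2427/1.654 = 0.1468 m.
From Manning's equation, S = [nQ / (1 A R^(2/3))]² = [0.034 × 0.0688 / (1 × 0.2427 × 0.1468^(2/3))]² = 0.0012.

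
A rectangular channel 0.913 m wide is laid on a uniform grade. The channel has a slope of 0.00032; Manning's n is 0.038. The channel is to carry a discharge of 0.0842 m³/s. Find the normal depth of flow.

y_n = 0.507 m

Manning's equation rearranged: A R^(2/3) = nQ / (1·√S) = 0.038 × 0.0842 / (√0.00032) = 0.1789.
Trying y = 0.441 m: A R^(2/3) = 0.1486 — low.
Trying y = 0.6 m: A R^(2/3) = 0.2227 — high.
Trying y = 0.507 m: A R^(2/3) = 0.1789 — close enough.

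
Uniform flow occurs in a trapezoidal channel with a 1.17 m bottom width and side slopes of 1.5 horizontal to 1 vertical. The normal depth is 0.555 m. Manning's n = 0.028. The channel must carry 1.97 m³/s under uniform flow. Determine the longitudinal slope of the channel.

S = 0.00997

With bottom width b = 1.17 m and side slope z = 1.5: A = (b + zy)y = (1.17 + 1.5×0.555)×0.555 = 1.111 m²; P = b + 2y√(1+z²) = 1.17 + 2×0.555×1.803 = 3.171 m.
Hydraulic radius R = A/P = 1.111/3.171 = 0.3505 m.
From Manning's equation, S = [nQ / (1 A R^(2/3))]² = [0.028 × 1.97 / (1 × 1.111 × 0.3505^(2/3))]² = 0.00997.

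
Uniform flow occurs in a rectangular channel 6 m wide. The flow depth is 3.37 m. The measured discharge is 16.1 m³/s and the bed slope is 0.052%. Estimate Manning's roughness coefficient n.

n = 0.039

Flow area A = b·y = 6 × 3.37 = 20.22 m². Wetted perimeter P = b + 2y = 6 + 2×3.37 = 12.74 m.
Hydraulic radius R = A/P = 20.22/12.74 = 1.587 m.
Rearranging Manning's equation: n = (1/Q) A R^(2/3) S^(1/2) = (1/16.1) × 20.22 × 1.587^(2/3) × √0.00052 = 0.039.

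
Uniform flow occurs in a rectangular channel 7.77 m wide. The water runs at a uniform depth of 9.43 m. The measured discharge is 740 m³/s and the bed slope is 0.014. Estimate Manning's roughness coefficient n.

n = 0.023

Flow area A = b·y = 7.77 × 9.43 = 73.27 m². Wetted perimeter P = b + 2y = 7.77 + 2×9.43 = 26.63 m.
Hydraulic radius R = A/P = 73.27/26.63 = 2.751 m.
Rearranging Manning's equation: n = (1/Q) A R^(2/3) S^(1/2) = (1/740) × 73.27 × 2.751^(2/3) × √0.014 = 0.023.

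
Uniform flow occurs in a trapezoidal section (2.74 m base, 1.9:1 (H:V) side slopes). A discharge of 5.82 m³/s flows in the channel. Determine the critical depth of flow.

y_c = 0.658 m

At critical depth, Q² T / (g A³) = 1, i.e. A³/T = Q²/g = 5.82²/9.81 = 3.453.
Trying y = 0.743 m: A³/T = 5.276 — too large.
Trying y = 0.484 m: A³/T = 1.214 — too small.
Trying y = 0.658 m: A³/T = 3.454 — close enough.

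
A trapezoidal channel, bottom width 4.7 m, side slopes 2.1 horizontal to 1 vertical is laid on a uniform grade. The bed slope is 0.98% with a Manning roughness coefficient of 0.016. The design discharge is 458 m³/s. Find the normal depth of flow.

Manning's equation rearranged: A R^(2/3) = nQ / (1·√S) = 0.016 × 458 / (√0.0098) = 74.02.
Try y = 3.27 m: A R^(2/3) = 58.02 — too small.
Try y = 4.68 m: A R^(2/3) = 127.5 — too large.
Try y = 3.66 m: A R^(2/3) = 74.02 — matches.

y_n = 3.66 m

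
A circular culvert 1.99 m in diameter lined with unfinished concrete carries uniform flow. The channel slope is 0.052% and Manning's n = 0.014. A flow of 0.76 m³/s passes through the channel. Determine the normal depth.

y_n = 0.662 m

Manning's equation rearranged: A R^(2/3) = nQ / (1·√S) = 0.014 × 0.76 / (√0.00052) = 0.4666.
At y = 0.526 m: A R^(2/3) = 0.2986 — too small.
At y = 0.84 m: A R^(2/3) = 0.7256 — too large.
At y = 0.662 m: A R^(2/3) = 0.4664 — matches.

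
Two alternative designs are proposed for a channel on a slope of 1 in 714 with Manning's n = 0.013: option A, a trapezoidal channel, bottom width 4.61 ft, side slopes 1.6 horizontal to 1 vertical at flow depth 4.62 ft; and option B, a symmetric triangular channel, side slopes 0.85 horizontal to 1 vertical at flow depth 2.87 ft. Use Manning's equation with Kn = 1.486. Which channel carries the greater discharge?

Channel A: With bottom width b = 4.61 ft and side slope z = 1.6: A = (b + zy)y = (4.61 + 1.6×4.62)×4.62 = 55.45 ft²; P = b + 2y√(1+z²) = 4.61 + 2×4.62×1.887 = 22.04 ft. Hydraulic radius R = A/P = 55.45/22.04 = 2.515 ft. Q_A = (1.486/0.013)·55.45·2.515^(2/3)·√0.001401 = 438.7 ft³/s.
Channel B: For a triangular section with side slope z = 0.85: A = zy² = 0.85×2.87² = 7.001 ft²; P = 2y√(1+z²) = 2×2.87×1.312 = 7.533 ft. Hydraulic radius R = A/P = 7.001/7.533 = 0.9294 ft. Q_B = (1.486/0.013)·7.001·0.9294^(2/3)·√0.001401 = 28.52 ft³/s.
Q_A = 438.7 ft³/s vs Q_B = 28.52 ft³/s, so channel A carries more.

channel A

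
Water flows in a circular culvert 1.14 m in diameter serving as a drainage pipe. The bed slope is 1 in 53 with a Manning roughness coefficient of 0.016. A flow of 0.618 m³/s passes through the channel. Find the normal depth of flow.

y_n = 0.311 m

Manning's equation rearranged: A R^(2/3) = nQ / (1·√S) = 0.016 × 0.618 / (√0.01887) = 0.07199.
At y = 0.347 m: A R^(2/3) = 0.08903 — over.
At y = 0.242 m: A R^(2/3) = 0.04366 — short.
At y = 0.311 m: A R^(2/3) = 0.07193 — matches.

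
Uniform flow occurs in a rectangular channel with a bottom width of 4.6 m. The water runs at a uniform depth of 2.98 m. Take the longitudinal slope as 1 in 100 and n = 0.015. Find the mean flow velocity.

V = 7.93 m/s

Flow area A = b·y = 4.6 × 2.98 = 13.71 m². Wetted perimeter P = b + 2y = 4.6 + 2×2.98 = 10.56 m.
Hydraulic radius R = A/P = 13.71/10.56 = 1.298 m.
From Manning's equation, V = (1/n) R^(2/3) S^(1/2) = (1/0.015) × 1.298^(2/3) × 0.01^(1/2) = 7.93 m/s.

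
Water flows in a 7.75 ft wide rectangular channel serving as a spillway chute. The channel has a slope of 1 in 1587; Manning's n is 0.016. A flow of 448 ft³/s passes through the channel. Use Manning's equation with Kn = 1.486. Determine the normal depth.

Manning's equation rearranged: A R^(2/3) = nQ / (1.486·√S) = 0.016 × 448 / (1.486 × √0.0006301) = 192.2.
Trying y = 9.79 ft: A R^(2/3) = 149.9 — short.
Trying y = 14.9 ft: A R^(2/3) = 244.2 — over.
Trying y = 12.1 ft: A R^(2/3) = 192.2 — matches.

y_n = 12.1 ft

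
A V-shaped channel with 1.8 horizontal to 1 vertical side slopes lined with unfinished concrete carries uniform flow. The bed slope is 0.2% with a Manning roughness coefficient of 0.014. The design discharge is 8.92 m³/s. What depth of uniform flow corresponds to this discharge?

Manning's equation rearranged: A R^(2/3) = nQ / (1·√S) = 0.014 × 8.92 / (√0.002) = 2.792.
Try y = 1.69 m: A R^(2/3) = 4.201 — high.
Try y = 1.04 m: A R^(2/3) = 1.151 — low.
Try y = 1.45 m: A R^(2/3) = 2.792 — ≈ 2.792.

y_n = 1.45 m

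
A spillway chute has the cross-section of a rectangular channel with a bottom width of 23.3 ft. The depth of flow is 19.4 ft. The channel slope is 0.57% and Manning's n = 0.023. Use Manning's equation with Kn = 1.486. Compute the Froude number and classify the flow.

subcritical

Flow area A = b·y = 23.3 × 19.4 = 452 ft². Wetted perimeter P = b + 2y = 23.3 + 2×19.4 = 62.1 ft.
Hydraulic radius R = A/P = 452/62.1 = 7.279 ft.
V = (1.486/n) R^(2/3) √S = (1.486/0.023) × 7.279^(2/3) × √0.0057 = 18.32 ft/s. Hydraulic depth D_h = A/T = 452/23.3 = 19.4 ft.
Froude number Fr = V/√(g·D_h) = 18.32/√(32.2×19.4) = 0.733, which is less than 1, so the flow is subcritical.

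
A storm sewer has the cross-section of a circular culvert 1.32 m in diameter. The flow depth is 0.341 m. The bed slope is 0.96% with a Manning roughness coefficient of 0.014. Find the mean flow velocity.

V = 2.39 m/s

For a circular section of diameter D = 1.32 m at depth y = 0.341 m, the central angle is θ = 2 arccos(1 − 2y/D) = 2.133 rad. Then A = (D²/8)(θ − sin θ) = 0.2802 m² and P = Dθ/2 = 1.408 m.
Hydraulic radius R = A/P = 0.2802/1.408 = 0.1991 m.
From Manning's equation, V = (1/n) R^(2/3) S^(1/2) = (1/0.014) × 0.1991^(2/3) × 0.0096^(1/2) = 2.39 m/s.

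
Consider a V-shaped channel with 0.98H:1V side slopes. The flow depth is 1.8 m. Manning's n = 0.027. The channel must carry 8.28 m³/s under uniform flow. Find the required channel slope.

For a triangular section with side slope z = 0.98: A = zy² = 0.98×1.8² = 3.175 m²; P = 2y√(1+z²) = 2×1.8×1.4 = 5.041 m.
Hydraulic radius R = A/P = 3.175/5.041 = 0.6299 m.
From Manning's equation, S = [nQ / (1 A R^(2/3))]² = [0.027 × 8.28 / (1 × 3.175 × 0.6299^(2/3))]² = 0.00918.

S = 0.00918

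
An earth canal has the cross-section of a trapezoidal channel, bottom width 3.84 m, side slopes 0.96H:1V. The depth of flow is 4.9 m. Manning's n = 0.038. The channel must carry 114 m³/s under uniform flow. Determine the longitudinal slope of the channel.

S = 0.00333

With bottom width b = 3.84 m and side slope z = 0.96: A = (b + zy)y = (3.84 + 0.96×4.9)×4.9 = 41.87 m²; P = b + 2y√(1+z²) = 3.84 + 2×4.9×1.386 = 17.42 m.
Hydraulic radius R = A/P = 41.87/17.42 = 2.403 m.
From Manning's equation, S = [nQ / (1 A R^(2/3))]² = [0.038 × 114 / (1 × 41.87 × 2.403^(2/3))]² = 0.00333.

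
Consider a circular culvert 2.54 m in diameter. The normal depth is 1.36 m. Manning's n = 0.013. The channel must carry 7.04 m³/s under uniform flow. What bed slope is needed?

S = 0.0019

For a circular section of diameter D = 2.54 m at depth y = 1.36 m, the central angle is θ = 2 arccos(1 − 2y/D) = 3.283 rad. Then A = (D²/8)(θ − sin θ) = 2.762 m² and P = Dθ/2 = 4.17 m.
Hydraulic radius R = A/P = 2.762/4.17 = 0.6623 m.
From Manning's equation, S = [nQ / (1 A R^(2/3))]² = [0.013 × 7.04 / (1 × 2.762 × 0.6623^(2/3))]² = 0.0019.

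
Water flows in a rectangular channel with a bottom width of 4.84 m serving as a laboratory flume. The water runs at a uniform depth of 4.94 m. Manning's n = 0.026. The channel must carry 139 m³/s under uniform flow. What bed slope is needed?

S = 0.012

Flow area A = b·y = 4.84 × 4.94 = 23.91 m². Wetted perimeter P = b + 2y = 4.84 + 2×4.94 = 14.72 m.
Hydraulic radius R = A/P = 23.91/14.72 = 1.624 m.
From Manning's equation, S = [nQ / (1 A R^(2/3))]² = [0.026 × 139 / (1 × 23.91 × 1.624^(2/3))]² = 0.012.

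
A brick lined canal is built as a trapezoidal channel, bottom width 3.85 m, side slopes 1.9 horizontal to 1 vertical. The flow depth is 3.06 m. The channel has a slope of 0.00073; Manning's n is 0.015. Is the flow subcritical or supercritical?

With bottom width b = 3.85 m and side slope z = 1.9: A = (b + zy)y = (3.85 + 1.9×3.06)×3.06 = 29.57 m²; P = b + 2y√(1+z²) = 3.85 + 2×3.06×2.147 = 16.99 m.
Hydraulic radius R = A/P = 29.57/16.99 = 1.741 m.
V = (1/n) R^(2/3) √S = (1/0.015) × 1.741^(2/3) × √0.00073 = 2.606 m/s. Hydraulic depth D_h = A/T = 29.57/15.48 = 1.911 m.
Froude number Fr = V/√(g·D_h) = 2.606/√(9.81×1.911) = 0.602, which is less than 1, so the flow is subcritical.

subcritical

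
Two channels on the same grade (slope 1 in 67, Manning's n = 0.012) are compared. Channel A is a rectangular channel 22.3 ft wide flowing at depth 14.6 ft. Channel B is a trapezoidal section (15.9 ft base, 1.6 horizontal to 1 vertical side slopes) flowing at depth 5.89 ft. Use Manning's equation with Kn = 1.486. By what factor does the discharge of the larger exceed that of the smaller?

3.01

Channel A: Flow area A = b·y = 22.3 × 14.6 = 325.6 ft². Wetted perimeter P = b + 2y = 22.3 + 2×14.6 = 51.5 ft. Hydraulic radius R = A/P = 325.6/51.5 = 6.322 ft. Q_A = (1.486/0.012)·325.6·6.322^(2/3)·√0.01493 = 16840 ft³/s.
Channel B: With bottom width b = 15.9 ft and side slope z = 1.6: A = (b + zy)y = (15.9 + 1.6×5.89)×5.89 = 149.2 ft²; P = b + 2y√(1+z²) = 15.9 + 2×5.89×1.887 = 38.13 ft. Hydraulic radius R = A/P = 149.2/38.13 = 3.912 ft. Q_B = (1.486/0.012)·149.2·3.912^(2/3)·√0.01493 = 5603 ft³/s.
The larger discharge is 16840 ft³/s and the smaller is 5603 ft³/s; the ratio is 3.01.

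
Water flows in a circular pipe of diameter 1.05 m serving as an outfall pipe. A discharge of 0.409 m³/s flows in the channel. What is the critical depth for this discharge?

y_c = 0.354 m

At critical depth, Q² T / (g A³) = 1, i.e. A³/T = Q²/g = 0.409²/9.81 = 0.01705.
Trying y = 0.294 m: A³/T = 0.008291 — too small.
Trying y = 0.389 m: A³/T = 0.02449 — too large.
Trying y = 0.354 m: A³/T = 0.01702 — close enough.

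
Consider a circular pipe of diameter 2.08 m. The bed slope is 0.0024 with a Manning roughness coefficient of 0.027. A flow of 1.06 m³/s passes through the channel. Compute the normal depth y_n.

y_n = 0.732 m

Manning's equation rearranged: A R^(2/3) = nQ / (1·√S) = 0.027 × 1.06 / (√0.0024) = 0.5842.
At y = 0.863 m: A R^(2/3) = 0.7914 — high.
At y = 0.57 m: A R^(2/3) = 0.3607 — low.
At y = 0.732 m: A R^(2/3) = 0.5837 — ≈ 0.5842.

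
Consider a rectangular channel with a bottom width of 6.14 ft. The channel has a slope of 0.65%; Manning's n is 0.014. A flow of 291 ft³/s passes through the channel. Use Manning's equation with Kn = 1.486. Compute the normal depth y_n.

Manning's equation rearranged: A R^(2/3) = nQ / (1.486·√S) = 0.014 × 291 / (1.486 × √0.0065) = 34.01.
Trying y = 4.68 ft: A R^(2/3) = 43.36 — high.
Trying y = 3.12 ft: A R^(2/3) = 25.63 — low.
Trying y = 3.87 ft: A R^(2/3) = 34 — ≈ 34.01.

y_n = 3.87 ft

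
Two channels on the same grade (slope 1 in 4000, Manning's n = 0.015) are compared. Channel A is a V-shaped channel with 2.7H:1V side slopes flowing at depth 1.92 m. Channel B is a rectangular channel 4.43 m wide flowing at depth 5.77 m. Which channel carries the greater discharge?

Channel A: For a triangular section with side slope z = 2.7: A = zy² = 2.7×1.92² = 9.953 m²; P = 2y√(1+z²) = 2×1.92×2.879 = 11.06 m. Hydraulic radius R = A/P = 9.953/11.06 = 0.9002 m. Q_A = (1/0.015)·9.953·0.9002^(2/3)·√0.00025 = 9.782 m³/s.
Channel B: Flow area A = b·y = 4.43 × 5.77 = 25.56 m². Wetted perimeter P = b + 2y = 4.43 + 2×5.77 = 15.97 m. Hydraulic radius R = A/P = 25.56/15.97 = 1.601 m. Q_B = (1/0.015)·25.56·1.601^(2/3)·√0.00025 = 36.87 m³/s.
Q_A = 9.782 m³/s vs Q_B = 36.87 m³/s, so channel B carries more.

channel B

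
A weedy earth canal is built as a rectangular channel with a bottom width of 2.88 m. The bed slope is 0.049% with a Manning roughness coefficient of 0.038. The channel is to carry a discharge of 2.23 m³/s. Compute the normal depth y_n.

y_n = 1.6 m

Manning's equation rearranged: A R^(2/3) = nQ / (1·√S) = 0.038 × 2.23 / (√0.00049) = 3.828.
Try y = 1.41 m: A R^(2/3) = 3.239 — low.
Try y = 1.96 m: A R^(2/3) = 4.986 — high.
Try y = 1.6 m: A R^(2/3) = 3.83 — close enough.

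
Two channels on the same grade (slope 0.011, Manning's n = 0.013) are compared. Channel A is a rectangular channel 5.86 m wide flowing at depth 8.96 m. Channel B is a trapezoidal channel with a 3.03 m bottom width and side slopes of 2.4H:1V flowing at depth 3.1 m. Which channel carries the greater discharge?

channel A

Channel A: Flow area A = b·y = 5.86 × 8.96 = 52.51 m². Wetted perimeter P = b + 2y = 5.86 + 2×8.96 = 23.78 m. Hydraulic radius R = A/P = 52.51/23.78 = 2.208 m. Q_A = (1/0.013)·52.51·2.208^(2/3)·√0.011 = 718.3 m³/s.
Channel B: With bottom width b = 3.03 m and side slope z = 2.4: A = (b + zy)y = (3.03 + 2.4×3.1)×3.1 = 32.46 m²; P = b + 2y√(1+z²) = 3.03 + 2×3.1×2.6 = 19.15 m. Hydraulic radius R = A/P = 32.46/19.15 = 1.695 m. Q_B = (1/0.013)·32.46·1.695^(2/3)·√0.011 = 372.2 m³/s.
Q_A = 718.3 m³/s vs Q_B = 372.2 m³/s, so channel A carries more.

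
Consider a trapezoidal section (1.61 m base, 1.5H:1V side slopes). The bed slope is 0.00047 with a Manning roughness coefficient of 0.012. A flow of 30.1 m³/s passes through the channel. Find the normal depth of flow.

y_n = 2.57 m

Manning's equation rearranged: A R^(2/3) = nQ / (1·√S) = 0.012 × 30.1 / (√0.00047) = 16.66.
At y = 2.99 m: A R^(2/3) = 23.57 — too large.
At y = 2.57 m: A R^(2/3) = 16.66 — close enough.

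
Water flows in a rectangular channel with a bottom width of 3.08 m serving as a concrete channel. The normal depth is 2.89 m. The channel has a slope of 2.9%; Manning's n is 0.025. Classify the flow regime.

Flow area A = b·y = 3.08 × 2.89 = 8.901 m². Wetted perimeter P = b + 2y = 3.08 + 2×2.89 = 8.86 m.
Hydraulic radius R = A/P = 8.901/8.86 = 1.005 m.
V = (1/n) R^(2/3) √S = (1/0.025) × 1.005^(2/3) × √0.029 = 6.833 m/s. Hydraulic depth D_h = A/T = 8.901/3.08 = 2.89 m.
Froude number Fr = V/√(g·D_h) = 6.833/√(9.81×2.89) = 1.28, which is greater than 1, so the flow is supercritical.

supercritical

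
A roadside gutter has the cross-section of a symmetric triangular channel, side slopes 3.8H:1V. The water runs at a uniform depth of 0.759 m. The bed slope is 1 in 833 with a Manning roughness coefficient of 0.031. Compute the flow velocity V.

V = 0.573 m/s

For a triangular section with side slope z = 3.8: A = zy² = 3.8×0.759² = 2.189 m²; P = 2y√(1+z²) = 2×0.759×3.929 = 5.965 m.
Hydraulic radius R = A/P = 2.189/5.965 = 0.367 m.
From Manning's equation, V = (1/n) R^(2/3) S^(1/2) = (1/0.031) × 0.367^(2/3) × 0.0012^(1/2) = 0.573 m/s.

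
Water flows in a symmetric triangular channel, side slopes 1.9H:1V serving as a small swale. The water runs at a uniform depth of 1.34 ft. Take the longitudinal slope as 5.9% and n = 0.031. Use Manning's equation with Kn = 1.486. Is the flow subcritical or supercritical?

For a triangular section with side slope z = 1.9: A = zy² = 1.9×1.34² = 3.412 ft²; P = 2y√(1+z²) = 2×1.34×2.147 = 5.754 ft.
Hydraulic radius R = A/P = 3.412/5.754 = 0.5929 ft.
V = (1.486/n) R^(2/3) √S = (1.486/0.031) × 0.5929^(2/3) × √0.059 = 8.217 ft/s. Hydraulic depth D_h = A/T = 3.412/5.092 = 0.67 ft.
Froude number Fr = V/√(g·D_h) = 8.217/√(32.2×0.67) = 1.77, which is greater than 1, so the flow is supercritical.

supercritical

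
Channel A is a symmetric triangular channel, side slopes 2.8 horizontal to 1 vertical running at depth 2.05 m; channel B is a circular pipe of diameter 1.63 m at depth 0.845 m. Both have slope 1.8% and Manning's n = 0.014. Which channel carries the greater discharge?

channel A

Channel A: For a triangular section with side slope z = 2.8: A = zy² = 2.8×2.05² = 11.77 m²; P = 2y√(1+z²) = 2×2.05×2.973 = 12.19 m. Hydraulic radius R = A/P = 11.77/12.19 = 0.9653 m. Q_A = (1/0.014)·11.77·0.9653^(2/3)·√0.018 = 110.1 m³/s.
Channel B: For a circular section of diameter D = 1.63 m at depth y = 0.845 m, the central angle is θ = 2 arccos(1 − 2y/D) = 3.215 rad. Then A = (D²/8)(θ − sin θ) = 1.092 m² and P = Dθ/2 = 2.62 m. Hydraulic radius R = A/P = 1.092/2.62 = 0.4168 m. Q_B = (1/0.014)·1.092·0.4168^(2/3)·√0.018 = 5.841 m³/s.
Q_A = 110.1 m³/s vs Q_B = 5.841 m³/s, so channel A carries more.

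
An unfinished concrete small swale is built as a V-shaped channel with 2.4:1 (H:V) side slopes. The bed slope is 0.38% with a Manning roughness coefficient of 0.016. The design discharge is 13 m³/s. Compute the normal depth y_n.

y_n = 1.38 m

Manning's equation rearranged: A R^(2/3) = nQ / (1·√S) = 0.016 × 13 / (√0.0038) = 3.374.
Trying y = 1.55 m: A R^(2/3) = 4.612 — too large.
Trying y = 1.18 m: A R^(2/3) = 2.229 — too small.
Trying y = 1.38 m: A R^(2/3) = 3.383 — close enough.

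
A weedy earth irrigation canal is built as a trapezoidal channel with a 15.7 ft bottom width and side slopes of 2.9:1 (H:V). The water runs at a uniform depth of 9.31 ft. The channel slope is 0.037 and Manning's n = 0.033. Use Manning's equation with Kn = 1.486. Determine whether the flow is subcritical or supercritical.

With bottom width b = 15.7 ft and side slope z = 2.9: A = (b + zy)y = (15.7 + 2.9×9.31)×9.31 = 397.5 ft²; P = b + 2y√(1+z²) = 15.7 + 2×9.31×3.068 = 72.82 ft.
Hydraulic radius R = A/P = 397.5/72.82 = 5.459 ft.
V = (1.486/n) R^(2/3) √S = (1.486/0.033) × 5.459^(2/3) × √0.037 = 26.85 ft/s. Hydraulic depth D_h = A/T = 397.5/69.7 = 5.704 ft.
Froude number Fr = V/√(g·D_h) = 26.85/√(32.2×5.704) = 1.98, which is greater than 1, so the flow is supercritical.

supercritical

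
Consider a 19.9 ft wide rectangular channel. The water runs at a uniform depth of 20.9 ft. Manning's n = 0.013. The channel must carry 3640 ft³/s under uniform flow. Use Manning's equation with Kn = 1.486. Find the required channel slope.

Flow area A = b·y = 19.9 × 20.9 = 415.9 ft². Wetted perimeter P = b + 2y = 19.9 + 2×20.9 = 61.7 ft.
Hydraulic radius R = A/P = 415.9/61.7 = 6.741 ft.
From Manning's equation, S = [nQ / (1.486 A R^(2/3))]² = [0.013 × 3640 / (1.486 × 415.9 × 6.741^(2/3))]² = 0.00046.

S = 0.00046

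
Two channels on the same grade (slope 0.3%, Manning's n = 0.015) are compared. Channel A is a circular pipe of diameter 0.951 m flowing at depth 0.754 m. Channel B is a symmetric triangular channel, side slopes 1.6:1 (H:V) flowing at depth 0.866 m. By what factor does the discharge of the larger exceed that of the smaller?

Channel A: For a circular section of diameter D = 0.951 m at depth y = 0.754 m, the central angle is θ = 2 arccos(1 − 2y/D) = 4.393 rad. Then A = (D²/8)(θ − sin θ) = 0.604 m² and P = Dθ/2 = 2.089 m. Hydraulic radius R = A/P = 0.604/2.089 = 0.2891 m. Q_A = (1/0.015)·0.604·0.2891^(2/3)·√0.003 = 0.9643 m³/s.
Channel B: For a triangular section with side slope z = 1.6: A = zy² = 1.6×0.866² = 1.2 m²; P = 2y√(1+z²) = 2×0.866×1.887 = 3.268 m. Hydraulic radius R = A/P = 1.2/3.268 = 0.3672 m. Q_B = (1/0.015)·1.2·0.3672^(2/3)·√0.003 = 2.247 m³/s.
The larger discharge is 2.247 m³/s and the smaller is 0.9643 m³/s; the ratio is 2.33.

2.33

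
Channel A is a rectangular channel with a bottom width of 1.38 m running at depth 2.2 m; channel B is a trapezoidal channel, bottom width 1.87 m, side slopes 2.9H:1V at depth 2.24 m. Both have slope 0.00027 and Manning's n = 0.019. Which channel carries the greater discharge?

Channel A: Flow area A = b·y = 1.38 × 2.2 = 3.036 m². Wetted perimeter P = b + 2y = 1.38 + 2×2.2 = 5.78 m. Hydraulic radius R = A/P = 3.036/5.78 = 0.5253 m. Q_A = (1/0.019)·3.036·0.5253^(2/3)·√0.00027 = 1.709 m³/s.
Channel B: With bottom width b = 1.87 m and side slope z = 2.9: A = (b + zy)y = (1.87 + 2.9×2.24)×2.24 = 18.74 m²; P = b + 2y√(1+z²) = 1.87 + 2×2.24×3.068 = 15.61 m. Hydraulic radius R = A/P = 18.74/15.61 = 1.2 m. Q_B = (1/0.019)·18.74·1.2^(2/3)·√0.00027 = 18.3 m³/s.
Q_A = 1.709 m³/s vs Q_B = 18.3 m³/s, so channel B carries more.

channel B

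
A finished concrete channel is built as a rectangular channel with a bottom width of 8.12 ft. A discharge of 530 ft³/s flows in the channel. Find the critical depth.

y_c = 5.1 ft

For a rectangular channel, critical depth y_c = (q²/g)^(1/3) where q = Q/b = 530/8.12 = 65.27 ft²/s.
So y_c = (65.27²/32.2)^(1/3) = 5.1 ft.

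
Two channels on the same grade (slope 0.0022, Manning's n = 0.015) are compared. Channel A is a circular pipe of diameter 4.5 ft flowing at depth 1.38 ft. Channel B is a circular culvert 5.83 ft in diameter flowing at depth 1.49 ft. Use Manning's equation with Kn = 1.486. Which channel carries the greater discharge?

channel B

Channel A: For a circular section of diameter D = 4.5 ft at depth y = 1.38 ft, the central angle is θ = 2 arccos(1 − 2y/D) = 2.348 rad. Then A = (D²/8)(θ − sin θ) = 4.137 ft² and P = Dθ/2 = 5.282 ft. Hydraulic radius R = A/P = 4.137/5.282 = 0.7832 ft. Q_A = (1.486/0.015)·4.137·0.7832^(2/3)·√0.0022 = 16.33 ft³/s.
Channel B: For a circular section of diameter D = 5.83 ft at depth y = 1.49 ft, the central angle is θ = 2 arccos(1 − 2y/D) = 2.12 rad. Then A = (D²/8)(θ − sin θ) = 5.384 ft² and P = Dθ/2 = 6.18 ft. Hydraulic radius R = A/P = 5.384/6.18 = 0.8711 ft. Q_B = (1.486/0.015)·5.384·0.8711^(2/3)·√0.0022 = 22.82 ft³/s.
Q_A = 16.33 ft³/s vs Q_B = 22.82 ft³/s, so channel B carries more.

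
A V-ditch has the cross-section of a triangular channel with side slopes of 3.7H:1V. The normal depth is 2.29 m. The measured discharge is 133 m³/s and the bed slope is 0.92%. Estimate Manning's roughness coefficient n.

n = 0.015

For a triangular section with side slope z = 3.7: A = zy² = 3.7×2.29² = 19.4 m²; P = 2y√(1+z²) = 2×2.29×3.833 = 17.55 m.
Hydraulic radius R = A/P = 19.4/17.55 = 1.105 m.
Rearranging Manning's equation: n = (1/Q) A R^(2/3) S^(1/2) = (1/133) × 19.4 × 1.105^(2/3) × √0.0092 = 0.015.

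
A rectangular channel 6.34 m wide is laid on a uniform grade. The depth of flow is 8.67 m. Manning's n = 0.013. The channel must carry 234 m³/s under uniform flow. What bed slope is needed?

S = 0.000996

Flow area A = b·y = 6.34 × 8.67 = 54.97 m². Wetted perimeter P = b + 2y = 6.34 + 2×8.67 = 23.68 m.
Hydraulic radius R = A/P = 54.97/23.68 = 2.321 m.
From Manning's equation, S = [nQ / (1 A R^(2/3))]² = [0.013 × 234 / (1 × 54.97 × 2.321^(2/3))]² = 0.000996.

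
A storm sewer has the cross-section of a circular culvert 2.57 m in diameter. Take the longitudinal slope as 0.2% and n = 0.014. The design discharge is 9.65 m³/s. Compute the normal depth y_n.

Manning's equation rearranged: A R^(2/3) = nQ / (1·√S) = 0.014 × 9.65 / (√0.002) = 3.021.
Try y = 2.11 m: A R^(2/3) = 3.868 — high.
Try y = 1.36 m: A R^(2/3) = 2.124 — low.
Try y = 1.71 m: A R^(2/3) = 3.02 — close enough.

y_n = 1.71 m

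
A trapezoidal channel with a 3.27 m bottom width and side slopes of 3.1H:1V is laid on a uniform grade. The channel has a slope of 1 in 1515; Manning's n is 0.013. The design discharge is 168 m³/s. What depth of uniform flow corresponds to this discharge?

Manning's equation rearranged: A R^(2/3) = nQ / (1·√S) = 0.013 × 168 / (√0.0006601) = 85.01.
Try y = 4.3 m: A R^(2/3) = 123.7 — too large.
Try y = 3.68 m: A R^(2/3) = 85.25 — close enough.

y_n = 3.68 m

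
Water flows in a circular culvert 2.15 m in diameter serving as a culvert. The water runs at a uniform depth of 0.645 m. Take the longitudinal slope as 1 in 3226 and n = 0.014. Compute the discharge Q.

For a circular section of diameter D = 2.15 m at depth y = 0.645 m, the central angle is θ = 2 arccos(1 − 2y/D) = 2.319 rad. Then A = (D²/8)(θ − sin θ) = 0.916 m² and P = Dθ/2 = 2.492 m.
Hydraulic radius R = A/P = 0.916/2.492 = 0.3675 m.
Manning's equation: Q = (1/n) A R^(2/3) S^(1/2) = (1/0.014) × 0.916 × 0.3675^(2/3) × 0.00031^(1/2) = 0.591 m³/s.

Q = 0.591 m³/s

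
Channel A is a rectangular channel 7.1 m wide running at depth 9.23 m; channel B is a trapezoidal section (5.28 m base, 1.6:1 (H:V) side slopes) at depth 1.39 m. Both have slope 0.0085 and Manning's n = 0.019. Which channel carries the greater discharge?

channel A

Channel A: Flow area A = b·y = 7.1 × 9.23 = 65.53 m². Wetted perimeter P = b + 2y = 7.1 + 2×9.23 = 25.56 m. Hydraulic radius R = A/P = 65.53/25.56 = 2.564 m. Q_A = (1/0.019)·65.53·2.564^(2/3)·√0.0085 = 595.7 m³/s.
Channel B: With bottom width b = 5.28 m and side slope z = 1.6: A = (b + zy)y = (5.28 + 1.6×1.39)×1.39 = 10.43 m²; P = b + 2y√(1+z²) = 5.28 + 2×1.39×1.887 = 10.53 m. Hydraulic radius R = A/P = 10.43/10.53 = 0.991 m. Q_B = (1/0.019)·10.43·0.991^(2/3)·√0.0085 = 50.31 m³/s.
Q_A = 595.7 m³/s vs Q_B = 50.31 m³/s, so channel A carries more.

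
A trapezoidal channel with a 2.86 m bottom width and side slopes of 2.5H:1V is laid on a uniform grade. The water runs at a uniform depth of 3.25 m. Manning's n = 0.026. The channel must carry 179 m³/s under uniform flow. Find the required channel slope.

S = 0.00804

With bottom width b = 2.86 m and side slope z = 2.5: A = (b + zy)y = (2.86 + 2.5×3.25)×3.25 = 35.7 m²; P = b + 2y√(1+z²) = 2.86 + 2×3.25×2.693 = 20.36 m.
Hydraulic radius R = A/P = 35.7/20.36 = 1.753 m.
From Manning's equation, S = [nQ / (1 A R^(2/3))]² = [0.026 × 179 / (1 × 35.7 × 1.753^(2/3))]² = 0.00804.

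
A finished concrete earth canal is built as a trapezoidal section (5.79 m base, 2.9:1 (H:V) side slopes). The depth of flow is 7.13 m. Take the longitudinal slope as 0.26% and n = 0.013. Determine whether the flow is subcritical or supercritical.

With bottom width b = 5.79 m and side slope z = 2.9: A = (b + zy)y = (5.79 + 2.9×7.13)×7.13 = 188.7 m²; P = b + 2y√(1+z²) = 5.79 + 2×7.13×3.068 = 49.53 m.
Hydraulic radius R = A/P = 188.7/49.53 = 3.81 m.
V = (1/n) R^(2/3) √S = (1/0.013) × 3.81^(2/3) × √0.0026 = 9.568 m/s. Hydraulic depth D_h = A/T = 188.7/47.14 = 4.003 m.
Froude number Fr = V/√(g·D_h) = 9.568/√(9.81×4.003) = 1.53, which is greater than 1, so the flow is supercritical.

supercritical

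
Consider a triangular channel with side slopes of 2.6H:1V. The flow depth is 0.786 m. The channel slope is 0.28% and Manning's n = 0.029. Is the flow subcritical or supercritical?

subcritical

For a triangular section with side slope z = 2.6: A = zy² = 2.6×0.786² = 1.606 m²; P = 2y√(1+z²) = 2×0.786×2.786 = 4.379 m.
Hydraulic radius R = A/P = 1.606/4.379 = 0.3668 m.
V = (1/n) R^(2/3) √S = (1/0.029) × 0.3668^(2/3) × √0.0028 = 0.935 m/s. Hydraulic depth D_h = A/T = 1.606/4.087 = 0.393 m.
Froude number Fr = V/√(g·D_h) = 0.935/√(9.81×0.393) = 0.476, which is less than 1, so the flow is subcritical.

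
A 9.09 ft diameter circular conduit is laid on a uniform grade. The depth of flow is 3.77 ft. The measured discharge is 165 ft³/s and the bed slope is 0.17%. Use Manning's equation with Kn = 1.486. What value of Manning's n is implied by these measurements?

For a circular section of diameter D = 9.09 ft at depth y = 3.77 ft, the central angle is θ = 2 arccos(1 − 2y/D) = 2.799 rad. Then A = (D²/8)(θ − sin θ) = 25.44 ft² and P = Dθ/2 = 12.72 ft.
Hydraulic radius R = A/P = 25.44/12.72 = 2 ft.
Rearranging Manning's equation: n = (1.486/Q) A R^(2/3) S^(1/2) = (1.486/165) × 25.44 × 2^(2/3) × √0.0017 = 0.015.

n = 0.015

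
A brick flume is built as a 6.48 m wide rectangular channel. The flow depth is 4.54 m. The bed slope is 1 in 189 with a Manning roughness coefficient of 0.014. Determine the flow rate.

Q = 234 m³/s

Flow area A = b·y = 6.48 × 4.54 = 29.42 m². Wetted perimeter P = b + 2y = 6.48 + 2×4.54 = 15.56 m.
Hydraulic radius R = A/P = 29.42/15.56 = 1.891 m.
Manning's equation: Q = (1/n) A R^(2/3) S^(1/2) = (1/0.014) × 29.42 × 1.891^(2/3) × 0.005291^(1/2) = 234 m³/s.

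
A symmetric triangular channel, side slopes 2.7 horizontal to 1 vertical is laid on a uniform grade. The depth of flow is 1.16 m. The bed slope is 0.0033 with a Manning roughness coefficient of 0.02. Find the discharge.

For a triangular section with side slope z = 2.7: A = zy² = 2.7×1.16² = 3.633 m²; P = 2y√(1+z²) = 2×1.16×2.879 = 6.68 m.
Hydraulic radius R = A/P = 3.633/6.68 = 0.5439 m.
Manning's equation: Q = (1/n) A R^(2/3) S^(1/2) = (1/0.02) × 3.633 × 0.5439^(2/3) × 0.0033^(1/2) = 6.95 m³/s.

Q = 6.95 m³/s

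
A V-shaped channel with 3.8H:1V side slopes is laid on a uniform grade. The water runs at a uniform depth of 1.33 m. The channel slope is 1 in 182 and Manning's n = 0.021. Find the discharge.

Q = 17.7 m³/s

For a triangular section with side slope z = 3.8: A = zy² = 3.8×1.33² = 6.722 m²; P = 2y√(1+z²) = 2×1.33×3.929 = 10.45 m.
Hydraulic radius R = A/P = 6.722/10.45 = 0.6431 m.
Manning's equation: Q = (1/n) A R^(2/3) S^(1/2) = (1/0.021) × 6.722 × 0.6431^(2/3) × 0.005495^(1/2) = 17.7 m³/s.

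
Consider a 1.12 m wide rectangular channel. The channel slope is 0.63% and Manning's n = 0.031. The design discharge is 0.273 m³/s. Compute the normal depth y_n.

y_n = 0.288 m

Manning's equation rearranged: A R^(2/3) = nQ / (1·√S) = 0.031 × 0.273 / (√0.0063) = 0.1066.
Trying y = 0.325 m: A R^(2/3) = 0.1268 — over.
Trying y = 0.198 m: A R^(2/3) = 0.06157 — short.
Trying y = 0.288 m: A R^(2/3) = 0.1067 — close enough.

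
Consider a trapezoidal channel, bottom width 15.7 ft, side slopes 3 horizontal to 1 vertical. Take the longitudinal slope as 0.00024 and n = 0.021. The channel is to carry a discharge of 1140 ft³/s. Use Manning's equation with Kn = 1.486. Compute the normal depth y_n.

Manning's equation rearranged: A R^(2/3) = nQ / (1.486·√S) = 0.021 × 1140 / (1.486 × √0.00024) = 1040.
Try y = 5.93 ft: A R^(2/3) = 477.9 — short.
Try y = 8.54 ft: A R^(2/3) = 1040 — close enough.

y_n = 8.54 ft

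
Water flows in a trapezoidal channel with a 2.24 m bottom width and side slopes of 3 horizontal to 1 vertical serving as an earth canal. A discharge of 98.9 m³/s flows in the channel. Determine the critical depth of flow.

y_c = 2.6 m

At critical depth, Q² T / (g A³) = 1, i.e. A³/T = Q²/g = 98.9²/9.81 = 997.1.
Try y = 1.98 m: A³/T = 300.9 — low.
Try y = 2.94 m: A³/T = 1729 — high.
Try y = 2.6 m: A³/T = 997.1 — ≈ 997.1.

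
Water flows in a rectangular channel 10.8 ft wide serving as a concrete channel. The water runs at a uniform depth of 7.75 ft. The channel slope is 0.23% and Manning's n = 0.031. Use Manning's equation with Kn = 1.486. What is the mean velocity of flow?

Flow area A = b·y = 10.8 × 7.75 = 83.7 ft². Wetted perimeter P = b + 2y = 10.8 + 2×7.75 = 26.3 ft.
Hydraulic radius R = A/P = 83.7/26.3 = 3.183 ft.
From Manning's equation, V = (1.486/n) R^(2/3) S^(1/2) = (1.486/0.031) × 3.183^(2/3) × 0.0023^(1/2) = 4.97 ft/s.

V = 4.97 ft/s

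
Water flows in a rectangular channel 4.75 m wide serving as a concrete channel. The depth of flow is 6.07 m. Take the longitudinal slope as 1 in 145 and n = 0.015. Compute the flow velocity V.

V = 7.91 m/s

Flow area A = b·y = 4.75 × 6.07 = 28.83 m². Wetted perimeter P = b + 2y = 4.75 + 2×6.07 = 16.89 m.
Hydraulic radius R = A/P = 28.83/16.89 = 1.707 m.
From Manning's equation, V = (1/n) R^(2/3) S^(1/2) = (1/0.015) × 1.707^(2/3) × 0.006897^(1/2) = 7.91 m/s.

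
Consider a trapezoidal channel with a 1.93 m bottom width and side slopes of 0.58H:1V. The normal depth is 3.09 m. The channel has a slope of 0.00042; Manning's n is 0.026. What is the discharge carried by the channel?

Q = 10.6 m³/s

With bottom width b = 1.93 m and side slope z = 0.58: A = (b + zy)y = (1.93 + 0.58×3.09)×3.09 = 11.5 m²; P = b + 2y√(1+z²) = 1.93 + 2×3.09×1.156 = 9.074 m.
Hydraulic radius R = A/P = 11.5/9.074 = 1.267 m.
Manning's equation: Q = (1/n) A R^(2/3) S^(1/2) = (1/0.026) × 11.5 × 1.267^(2/3) × 0.00042^(1/2) = 10.6 m³/s.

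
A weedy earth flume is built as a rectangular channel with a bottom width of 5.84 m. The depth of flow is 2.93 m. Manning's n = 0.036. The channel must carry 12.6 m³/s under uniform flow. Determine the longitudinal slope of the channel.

Flow area A = b·y = 5.84 × 2.93 = 17.11 m². Wetted perimeter P = b + 2y = 5.84 + 2×2.93 = 11.7 m.
Hydraulic radius R = A/P = 17.11/11.7 = 1.462 m.
From Manning's equation, S = [nQ / (1 A R^(2/3))]² = [0.036 × 12.6 / (1 × 17.11 × 1.462^(2/3))]² = 0.000423.

S = 0.000423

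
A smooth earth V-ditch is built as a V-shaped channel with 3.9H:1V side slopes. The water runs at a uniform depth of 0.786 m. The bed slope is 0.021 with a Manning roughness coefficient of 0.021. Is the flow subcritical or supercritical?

For a triangular section with side slope z = 3.9: A = zy² = 3.9×0.786² = 2.409 m²; P = 2y√(1+z²) = 2×0.786×4.026 = 6.329 m.
Hydraulic radius R = A/P = 2.409/6.329 = 0.3807 m.
V = (1/n) R^(2/3) √S = (1/0.021) × 0.3807^(2/3) × √0.021 = 3.625 m/s. Hydraulic depth D_h = A/T = 2.409/6.131 = 0.393 m.
Froude number Fr = V/√(g·D_h) = 3.625/√(9.81×0.393) = 1.85, which is greater than 1, so the flow is supercritical.

supercritical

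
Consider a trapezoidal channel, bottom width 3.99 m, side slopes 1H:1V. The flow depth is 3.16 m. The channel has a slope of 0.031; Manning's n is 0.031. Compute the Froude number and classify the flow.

With bottom width b = 3.99 m and side slope z = 1: A = (b + zy)y = (3.99 + 1×3.16)×3.16 = 22.59 m²; P = b + 2y√(1+z²) = 3.99 + 2×3.16×1.414 = 12.93 m.
Hydraulic radius R = A/P = 22.59/12.93 = 1.748 m.
V = (1/n) R^(2/3) √S = (1/0.031) × 1.748^(2/3) × √0.031 = 8.241 m/s. Hydraulic depth D_h = A/T = 22.59/10.31 = 2.191 m.
Froude number Fr = V/√(g·D_h) = 8.241/√(9.81×2.191) = 1.78, which is greater than 1, so the flow is supercritical.

supercritical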